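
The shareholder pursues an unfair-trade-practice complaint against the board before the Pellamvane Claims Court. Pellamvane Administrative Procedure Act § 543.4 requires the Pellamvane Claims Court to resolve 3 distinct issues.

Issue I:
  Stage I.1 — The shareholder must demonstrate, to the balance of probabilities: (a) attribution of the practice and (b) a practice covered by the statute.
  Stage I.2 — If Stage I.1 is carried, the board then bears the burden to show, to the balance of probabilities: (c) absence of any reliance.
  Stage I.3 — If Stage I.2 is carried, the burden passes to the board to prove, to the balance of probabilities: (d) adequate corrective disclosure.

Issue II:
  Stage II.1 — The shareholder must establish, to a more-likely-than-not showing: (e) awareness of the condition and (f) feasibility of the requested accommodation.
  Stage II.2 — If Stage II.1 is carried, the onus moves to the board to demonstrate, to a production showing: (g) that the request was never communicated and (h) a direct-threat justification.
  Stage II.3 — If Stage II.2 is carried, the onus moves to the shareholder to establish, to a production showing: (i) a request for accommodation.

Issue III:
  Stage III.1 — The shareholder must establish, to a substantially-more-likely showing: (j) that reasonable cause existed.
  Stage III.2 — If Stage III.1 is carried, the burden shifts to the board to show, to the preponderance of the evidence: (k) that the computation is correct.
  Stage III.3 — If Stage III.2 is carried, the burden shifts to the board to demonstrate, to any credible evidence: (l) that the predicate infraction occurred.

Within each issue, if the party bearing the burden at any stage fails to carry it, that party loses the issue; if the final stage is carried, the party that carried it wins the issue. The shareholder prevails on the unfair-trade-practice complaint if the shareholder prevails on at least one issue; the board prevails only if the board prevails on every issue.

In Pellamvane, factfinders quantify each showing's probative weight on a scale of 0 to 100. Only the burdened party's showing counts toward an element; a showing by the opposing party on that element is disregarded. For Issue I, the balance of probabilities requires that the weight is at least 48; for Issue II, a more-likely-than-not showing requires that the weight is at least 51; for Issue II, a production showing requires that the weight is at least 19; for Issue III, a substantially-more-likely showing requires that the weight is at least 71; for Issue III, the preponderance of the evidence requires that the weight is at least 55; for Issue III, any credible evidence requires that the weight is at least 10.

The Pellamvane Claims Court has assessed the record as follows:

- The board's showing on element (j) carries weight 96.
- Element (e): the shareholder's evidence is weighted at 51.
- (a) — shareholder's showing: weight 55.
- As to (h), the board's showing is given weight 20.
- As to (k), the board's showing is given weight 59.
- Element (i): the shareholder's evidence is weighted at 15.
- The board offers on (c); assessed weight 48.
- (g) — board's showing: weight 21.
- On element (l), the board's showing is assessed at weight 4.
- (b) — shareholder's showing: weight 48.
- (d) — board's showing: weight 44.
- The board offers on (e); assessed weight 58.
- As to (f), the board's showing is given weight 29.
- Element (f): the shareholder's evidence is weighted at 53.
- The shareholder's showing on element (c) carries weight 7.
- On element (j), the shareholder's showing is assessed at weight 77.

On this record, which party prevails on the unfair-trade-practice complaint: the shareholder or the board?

shareholder

— Issue I —
Stage I.1 — burden on shareholder; standard: the balance of probabilities (weight is at least 48).
    (a): 55 ≥ 48 [met]
    (b): 48 ≥ 48 [met]
  The shareholder carries Stage I.1; the board now bears the burden.
Stage I.2 — burden on board; standard: the balance of probabilities (weight is at least 48).
    (c): 48 (shareholder's 7 disregarded) ≥ 48 [met]
  Stage I.2 is satisfied; the board continues to bear the burden.
Stage I.3 — burden on board; standard: the balance of probabilities (weight is at least 48).
    (d): 44 < 48 [not met]
  The board does not carry Stage I.3.
The shareholder prevails on this issue.
— Issue II —
Stage II.1 — burden on shareholder; standard: a more-likely-than-not showing (weight is at least 51).
    (e): 51 (board's 58 disregarded) ≥ 51 [met]
    (f): 53 (board's 29 disregarded) ≥ 51 [met]
  The shareholder carries Stage II.1; the board now bears the burden.
Stage II.2 — burden on board; standard: a production showing (weight is at least 19).
    (g): 21 ≥ 19 [met]
    (h): 20 ≥ 19 [met]
  Stage II.2 is satisfied; the onus moves to the shareholder.
Stage II.3 — burden on shareholder; standard: a production showing (weight is at least 19).
    (i): 15 < 19 [not met]
  The shareholder does not carry Stage II.3.
The analysis ends at Stage II.3; the board prevails on this issue.
— Issue III —
Stage III.1 — burden on shareholder; standard: a substantially-more-likely showing (weight is at least 71).
    (j): 77 (board's 96 disregarded) ≥ 71 [met]
  All elements met. The burden passes to the board.
Stage III.2 — burden on board; standard: the preponderance of the evidence (weight is at least 55).
    (k): 59 ≥ 55 [met]
  Stage III.2 is satisfied; the board continues to bear the burden.
Stage III.3 — burden on board; standard: any credible evidence (weight is at least 10).
    (l): 4 < 10 [not met]
  Stage III.3 not carried; the board fails its burden.
The shareholder prevails on this issue.
Per-issue: Issue I → shareholder; Issue II → board; Issue III → shareholder. The shareholder must prevail on at least one issue; overall, the shareholder prevails.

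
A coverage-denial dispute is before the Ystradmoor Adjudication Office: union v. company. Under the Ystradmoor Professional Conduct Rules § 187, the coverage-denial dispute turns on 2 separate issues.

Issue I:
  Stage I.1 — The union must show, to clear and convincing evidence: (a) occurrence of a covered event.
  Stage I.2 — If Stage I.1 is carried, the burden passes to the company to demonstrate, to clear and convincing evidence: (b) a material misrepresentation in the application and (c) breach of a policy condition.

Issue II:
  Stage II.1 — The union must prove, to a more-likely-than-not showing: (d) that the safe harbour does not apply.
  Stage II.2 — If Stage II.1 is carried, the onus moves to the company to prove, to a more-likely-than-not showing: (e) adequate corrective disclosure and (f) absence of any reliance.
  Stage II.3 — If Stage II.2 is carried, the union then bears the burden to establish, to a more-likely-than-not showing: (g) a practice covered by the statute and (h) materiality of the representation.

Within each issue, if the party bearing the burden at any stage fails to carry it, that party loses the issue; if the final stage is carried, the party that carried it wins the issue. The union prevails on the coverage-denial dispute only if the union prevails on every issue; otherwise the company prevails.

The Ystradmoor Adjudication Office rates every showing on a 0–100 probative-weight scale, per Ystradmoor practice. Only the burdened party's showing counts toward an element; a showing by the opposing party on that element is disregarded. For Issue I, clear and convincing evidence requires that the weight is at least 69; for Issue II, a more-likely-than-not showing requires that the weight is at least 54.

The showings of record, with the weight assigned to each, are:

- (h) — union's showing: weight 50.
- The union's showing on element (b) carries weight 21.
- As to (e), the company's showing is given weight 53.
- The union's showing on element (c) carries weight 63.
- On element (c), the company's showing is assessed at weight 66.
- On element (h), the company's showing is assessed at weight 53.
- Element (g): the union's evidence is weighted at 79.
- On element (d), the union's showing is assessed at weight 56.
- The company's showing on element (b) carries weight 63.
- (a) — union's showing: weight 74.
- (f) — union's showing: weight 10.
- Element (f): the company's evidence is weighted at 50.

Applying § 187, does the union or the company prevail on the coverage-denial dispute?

— Issue I —
At Stage I.1 the union must meet clear and convincing evidence (weight is at least 69): on (a) the weight is 74, which does reach 69, so (a) meets the standard.
  Stage I.1 is satisfied; the onus moves to the company.
At Stage I.2 the company must meet clear and convincing evidence (weight is at least 69): on (b) the weight is 63 (the union's 21 is given no effect), < 69, so (b) does not meet the standard; on (c) the weight is 66 (the union's 63 is given no effect), which does not reach 69, so (c) does not meet the standard.
  The company does not carry Stage I.2.
The analysis ends at Stage I.2; the union prevails on this issue.
— Issue II —
Stage II.1 — burden on union; standard: a more-likely-than-not showing (weight is at least 54).
    (d): 56 ≥ 54 [met]
  The union carries Stage II.1; the company now bears the burden.
Stage II.2 — burden on company; standard: a more-likely-than-not showing (weight is at least 54).
    (e): 53 < 54 [not met]
    (f): 50 (union's 10 disregarded) < 54 [not met]
  Stage II.2 not carried; the company fails its burden.
The union prevails on this issue.
Per-issue: Issue I → union; Issue II → union. The union must prevail on every issue; overall, the union prevails.

union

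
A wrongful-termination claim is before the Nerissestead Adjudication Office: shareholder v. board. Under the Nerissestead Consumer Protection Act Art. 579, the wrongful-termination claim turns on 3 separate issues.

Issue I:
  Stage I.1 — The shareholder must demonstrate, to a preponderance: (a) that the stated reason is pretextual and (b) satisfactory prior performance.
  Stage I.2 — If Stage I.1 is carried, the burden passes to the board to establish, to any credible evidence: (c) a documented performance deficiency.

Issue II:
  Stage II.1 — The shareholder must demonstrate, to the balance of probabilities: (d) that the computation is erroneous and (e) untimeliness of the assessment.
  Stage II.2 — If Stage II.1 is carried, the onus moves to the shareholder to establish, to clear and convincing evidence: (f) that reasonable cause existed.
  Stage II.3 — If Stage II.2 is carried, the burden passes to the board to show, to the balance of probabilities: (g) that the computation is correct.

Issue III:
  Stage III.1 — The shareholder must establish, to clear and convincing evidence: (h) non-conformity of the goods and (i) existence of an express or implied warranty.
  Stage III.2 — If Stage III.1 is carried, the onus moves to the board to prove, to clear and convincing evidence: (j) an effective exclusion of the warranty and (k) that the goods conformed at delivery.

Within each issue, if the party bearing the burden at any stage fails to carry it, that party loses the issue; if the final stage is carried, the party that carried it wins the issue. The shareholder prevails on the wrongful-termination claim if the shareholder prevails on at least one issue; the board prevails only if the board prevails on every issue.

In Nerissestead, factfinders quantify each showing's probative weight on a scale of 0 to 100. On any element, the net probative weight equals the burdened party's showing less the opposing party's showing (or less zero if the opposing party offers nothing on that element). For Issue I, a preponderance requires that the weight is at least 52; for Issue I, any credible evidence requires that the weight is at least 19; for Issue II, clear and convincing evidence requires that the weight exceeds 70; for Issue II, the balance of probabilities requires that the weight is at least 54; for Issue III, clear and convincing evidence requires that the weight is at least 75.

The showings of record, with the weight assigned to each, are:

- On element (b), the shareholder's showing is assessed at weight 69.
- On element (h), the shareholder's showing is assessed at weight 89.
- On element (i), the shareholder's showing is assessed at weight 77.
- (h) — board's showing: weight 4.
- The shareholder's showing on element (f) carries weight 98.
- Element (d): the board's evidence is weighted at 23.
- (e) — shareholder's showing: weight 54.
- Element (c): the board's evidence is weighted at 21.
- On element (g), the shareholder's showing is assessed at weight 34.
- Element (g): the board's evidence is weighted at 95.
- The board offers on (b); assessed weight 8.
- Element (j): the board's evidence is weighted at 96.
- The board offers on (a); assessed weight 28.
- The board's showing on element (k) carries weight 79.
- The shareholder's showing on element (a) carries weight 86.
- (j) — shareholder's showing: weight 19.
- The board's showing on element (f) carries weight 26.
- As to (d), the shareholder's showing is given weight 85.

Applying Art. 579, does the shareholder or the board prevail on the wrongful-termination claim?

board

— Issue I —
Stage I.1 (shareholder, a preponderance, weight is at least 52): (a) net 86−28=58 ≥ 52 — meets; (b) net 69−8=61 ≥ 52 — meets.
  All elements met. The burden passes to the board.
Stage I.2 (board, any credible evidence, weight is at least 19): (c) 21 ≥ 19 — meets.
  The board carries the last stage.
Every stage carried; the board prevails on this issue.
— Issue II —
At Stage II.1 the shareholder must meet the balance of probabilities (weight is at least 54): on (d) the weight is 85 less the opposing 23 gives net 62, which does reach 54, so (d) meets the standard; on (e) the weight is 54, which does reach 54, so (e) meets the standard.
  Stage II.1 is satisfied; the shareholder continues to bear the burden.
At Stage II.2 the shareholder must meet clear and convincing evidence (weight exceeds 70): on (f) the weight is 98 less the opposing 26 gives net 72, which does exceed 70, so (f) meets the standard.
  The shareholder carries Stage II.2; the board now bears the burden.
At Stage II.3 the board must meet the balance of probabilities (weight is at least 54): on (g) the weight is 95 less the opposing 34 gives net 61, ≥ 54, so (g) meets the standard.
  All elements met at the final stage.
With every stage satisfied, the board prevails on this issue.
— Issue III —
Stage III.1 — burden on shareholder; standard: clear and convincing evidence (weight is at least 75).
    (h): 89 − 4 = 85 ≥ 75 [met]
    (i): 77 ≥ 75 [met]
  The shareholder carries Stage III.1; the board now bears the burden.
Stage III.2 — burden on board; standard: clear and convincing evidence (weight is at least 75).
    (j): 96 − 19 = 77 ≥ 75 [met]
    (k): 79 ≥ 75 [met]
  The board carries the last stage.
Every stage carried; the board prevails on this issue.
Per-issue: Issue I → board; Issue II → board; Issue III → board. The shareholder must prevail on at least one issue; overall, the board prevails.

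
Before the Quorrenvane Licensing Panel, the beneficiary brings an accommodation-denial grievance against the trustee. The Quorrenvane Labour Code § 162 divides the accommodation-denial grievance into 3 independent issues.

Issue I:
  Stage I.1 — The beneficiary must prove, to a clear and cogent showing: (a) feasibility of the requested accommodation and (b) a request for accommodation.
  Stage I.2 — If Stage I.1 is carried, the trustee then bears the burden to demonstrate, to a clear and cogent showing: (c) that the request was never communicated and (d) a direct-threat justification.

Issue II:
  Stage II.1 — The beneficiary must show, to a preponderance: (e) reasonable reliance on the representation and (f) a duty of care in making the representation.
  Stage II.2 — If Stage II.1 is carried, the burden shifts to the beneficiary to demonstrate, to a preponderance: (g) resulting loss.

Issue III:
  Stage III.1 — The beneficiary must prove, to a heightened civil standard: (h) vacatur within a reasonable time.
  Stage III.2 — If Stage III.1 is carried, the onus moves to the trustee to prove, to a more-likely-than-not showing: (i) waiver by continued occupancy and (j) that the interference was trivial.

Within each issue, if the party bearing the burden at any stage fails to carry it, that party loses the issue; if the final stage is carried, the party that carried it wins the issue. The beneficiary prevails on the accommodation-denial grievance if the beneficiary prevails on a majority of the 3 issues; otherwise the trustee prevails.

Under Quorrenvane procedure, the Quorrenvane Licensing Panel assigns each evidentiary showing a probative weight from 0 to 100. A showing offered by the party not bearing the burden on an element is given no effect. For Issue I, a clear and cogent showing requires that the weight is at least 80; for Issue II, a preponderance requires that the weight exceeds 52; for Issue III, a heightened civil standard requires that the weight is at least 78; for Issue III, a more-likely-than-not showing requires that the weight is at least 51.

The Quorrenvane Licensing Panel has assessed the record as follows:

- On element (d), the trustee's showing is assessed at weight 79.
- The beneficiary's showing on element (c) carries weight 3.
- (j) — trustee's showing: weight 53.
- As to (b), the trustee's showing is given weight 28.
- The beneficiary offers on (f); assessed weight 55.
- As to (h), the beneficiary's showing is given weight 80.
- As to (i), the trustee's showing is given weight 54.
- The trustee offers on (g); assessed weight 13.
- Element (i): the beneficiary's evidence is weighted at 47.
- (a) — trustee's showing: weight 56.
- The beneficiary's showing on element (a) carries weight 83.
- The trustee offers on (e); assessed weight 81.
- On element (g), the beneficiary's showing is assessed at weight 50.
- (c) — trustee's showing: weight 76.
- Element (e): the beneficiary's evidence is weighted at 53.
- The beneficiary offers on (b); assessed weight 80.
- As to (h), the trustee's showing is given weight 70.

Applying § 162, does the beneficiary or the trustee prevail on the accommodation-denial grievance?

trustee

— Issue I —
Stage I.1 (beneficiary, a clear and cogent showing, weight is at least 80): (a) 83 (trustee's 56 disregarded) ≥ 80 — meets; (b) 80 (trustee's 28 disregarded) ≥ 80 — meets.
  Stage I.1 is satisfied; the onus moves to the trustee.
Stage I.2 (trustee, a clear and cogent showing, weight is at least 80): (c) 76 (beneficiary's 3 disregarded) < 80 — fails; (d) 79 < 80 — fails.
  The trustee does not carry Stage I.2.
The beneficiary prevails on this issue.
— Issue II —
Stage II.1 — burden on beneficiary; standard: a preponderance (weight exceeds 52).
    (e): 53 (trustee's 81 disregarded) > 52 [met]
    (f): 55 > 52 [met]
  All elements met. The beneficiary retains the burden for Stage II.2.
Stage II.2 — burden on beneficiary; standard: a preponderance (weight exceeds 52).
    (g): 50 (trustee's 13 disregarded) ≤ 52 [not met]
  Stage II.2 not carried; the beneficiary fails its burden.
The analysis ends at Stage II.2; the trustee prevails on this issue.
— Issue III —
Stage III.1 (beneficiary, a heightened civil standard, weight is at least 78): (h) 80 (trustee's 70 disregarded) ≥ 78 — meets.
  Stage III.1 carried; the burden shifts to the trustee.
Stage III.2 (trustee, a more-likely-than-not showing, weight is at least 51): (i) 54 (beneficiary's 47 disregarded) ≥ 51 — meets; (j) 53 ≥ 51 — meets.
  All elements met at the final stage.
Every stage carried; the trustee prevails on this issue.
Per-issue: Issue I → beneficiary; Issue II → trustee; Issue III → trustee. The beneficiary must prevail on a majority of issues; overall, the trustee prevails.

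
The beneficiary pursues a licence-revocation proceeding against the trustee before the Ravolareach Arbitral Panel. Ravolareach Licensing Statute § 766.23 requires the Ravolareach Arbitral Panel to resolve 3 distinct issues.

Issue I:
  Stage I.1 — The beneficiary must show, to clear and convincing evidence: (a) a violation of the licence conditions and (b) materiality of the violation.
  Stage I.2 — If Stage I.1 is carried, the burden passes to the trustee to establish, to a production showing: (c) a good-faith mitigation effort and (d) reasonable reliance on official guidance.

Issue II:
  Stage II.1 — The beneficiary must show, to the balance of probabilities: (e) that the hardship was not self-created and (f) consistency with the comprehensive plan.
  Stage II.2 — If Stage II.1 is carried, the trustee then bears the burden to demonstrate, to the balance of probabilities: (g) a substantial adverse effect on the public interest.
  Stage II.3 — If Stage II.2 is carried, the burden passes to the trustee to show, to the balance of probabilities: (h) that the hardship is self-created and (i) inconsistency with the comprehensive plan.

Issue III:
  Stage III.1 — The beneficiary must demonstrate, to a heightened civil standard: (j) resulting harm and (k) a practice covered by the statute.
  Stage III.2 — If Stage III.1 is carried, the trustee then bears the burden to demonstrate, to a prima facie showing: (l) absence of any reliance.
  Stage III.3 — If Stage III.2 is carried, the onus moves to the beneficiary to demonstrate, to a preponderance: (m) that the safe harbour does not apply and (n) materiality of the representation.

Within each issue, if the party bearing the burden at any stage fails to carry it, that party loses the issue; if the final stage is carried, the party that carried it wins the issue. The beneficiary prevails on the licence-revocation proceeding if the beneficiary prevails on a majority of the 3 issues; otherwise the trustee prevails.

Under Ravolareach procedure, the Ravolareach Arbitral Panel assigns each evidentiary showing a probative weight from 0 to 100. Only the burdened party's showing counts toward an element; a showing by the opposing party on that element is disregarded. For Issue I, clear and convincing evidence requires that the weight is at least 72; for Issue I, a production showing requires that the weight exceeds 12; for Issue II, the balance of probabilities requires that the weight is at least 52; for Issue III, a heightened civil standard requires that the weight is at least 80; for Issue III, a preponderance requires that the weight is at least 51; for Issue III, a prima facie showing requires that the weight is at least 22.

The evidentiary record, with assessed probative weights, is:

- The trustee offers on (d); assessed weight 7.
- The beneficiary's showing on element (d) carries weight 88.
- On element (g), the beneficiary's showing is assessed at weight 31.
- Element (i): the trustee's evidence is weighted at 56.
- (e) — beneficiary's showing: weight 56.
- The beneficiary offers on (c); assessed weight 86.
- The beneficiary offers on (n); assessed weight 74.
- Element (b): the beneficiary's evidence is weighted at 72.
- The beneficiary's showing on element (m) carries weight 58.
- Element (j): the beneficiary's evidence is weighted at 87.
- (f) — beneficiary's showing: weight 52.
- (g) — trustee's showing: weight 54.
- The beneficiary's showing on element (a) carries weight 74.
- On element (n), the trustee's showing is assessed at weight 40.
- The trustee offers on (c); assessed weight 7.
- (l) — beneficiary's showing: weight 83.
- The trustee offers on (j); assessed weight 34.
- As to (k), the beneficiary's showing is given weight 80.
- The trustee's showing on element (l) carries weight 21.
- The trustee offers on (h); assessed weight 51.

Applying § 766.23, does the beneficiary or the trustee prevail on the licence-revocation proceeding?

beneficiary

— Issue I —
Stage I.1 — burden on beneficiary; standard: clear and convincing evidence (weight is at least 72).
    (a): 74 ≥ 72 [met]
    (b): 72 ≥ 72 [met]
  The beneficiary carries Stage I.1; the trustee now bears the burden.
Stage I.2 — burden on trustee; standard: a production showing (weight exceeds 12).
    (c): 7 (beneficiary's 86 disregarded) ≤ 12 [not met]
    (d): 7 (beneficiary's 88 disregarded) ≤ 12 [not met]
  The trustee does not carry Stage I.2.
So the beneficiary prevails on this issue.
— Issue II —
Stage II.1 (beneficiary, the balance of probabilities, weight is at least 52): (e) 56 ≥ 52 — meets; (f) 52 ≥ 52 — meets.
  The beneficiary carries Stage II.1; the trustee now bears the burden.
Stage II.2 (trustee, the balance of probabilities, weight is at least 52): (g) 54 (beneficiary's 31 disregarded) ≥ 52 — meets.
  Stage II.2 is satisfied; the trustee continues to bear the burden.
Stage II.3 (trustee, the balance of probabilities, weight is at least 52): (h) 51 < 52 — fails; (i) 56 ≥ 52 — meets.
  Stage II.3 not carried; the trustee fails its burden.
The analysis ends at Stage II.3; the beneficiary prevails on this issue.
— Issue III —
At Stage III.1 the beneficiary must meet a heightened civil standard (weight is at least 80): on (j) the weight is 87 (the trustee's 34 is given no effect), ≥ 80, so (j) meets the standard; on (k) the weight is 80, ≥ 80, so (k) meets the standard.
  The beneficiary carries Stage III.1; the trustee now bears the burden.
At Stage III.2 the trustee must meet a prima facie showing (weight is at least 22): on (l) the weight is 21 (the beneficiary's 83 is given no effect), < 22, so (l) does not meet the standard.
  The trustee does not carry Stage III.2.
The beneficiary prevails on this issue.
Per-issue: Issue I → beneficiary; Issue II → beneficiary; Issue III → beneficiary. The beneficiary must prevail on a majority of issues; overall, the beneficiary prevails.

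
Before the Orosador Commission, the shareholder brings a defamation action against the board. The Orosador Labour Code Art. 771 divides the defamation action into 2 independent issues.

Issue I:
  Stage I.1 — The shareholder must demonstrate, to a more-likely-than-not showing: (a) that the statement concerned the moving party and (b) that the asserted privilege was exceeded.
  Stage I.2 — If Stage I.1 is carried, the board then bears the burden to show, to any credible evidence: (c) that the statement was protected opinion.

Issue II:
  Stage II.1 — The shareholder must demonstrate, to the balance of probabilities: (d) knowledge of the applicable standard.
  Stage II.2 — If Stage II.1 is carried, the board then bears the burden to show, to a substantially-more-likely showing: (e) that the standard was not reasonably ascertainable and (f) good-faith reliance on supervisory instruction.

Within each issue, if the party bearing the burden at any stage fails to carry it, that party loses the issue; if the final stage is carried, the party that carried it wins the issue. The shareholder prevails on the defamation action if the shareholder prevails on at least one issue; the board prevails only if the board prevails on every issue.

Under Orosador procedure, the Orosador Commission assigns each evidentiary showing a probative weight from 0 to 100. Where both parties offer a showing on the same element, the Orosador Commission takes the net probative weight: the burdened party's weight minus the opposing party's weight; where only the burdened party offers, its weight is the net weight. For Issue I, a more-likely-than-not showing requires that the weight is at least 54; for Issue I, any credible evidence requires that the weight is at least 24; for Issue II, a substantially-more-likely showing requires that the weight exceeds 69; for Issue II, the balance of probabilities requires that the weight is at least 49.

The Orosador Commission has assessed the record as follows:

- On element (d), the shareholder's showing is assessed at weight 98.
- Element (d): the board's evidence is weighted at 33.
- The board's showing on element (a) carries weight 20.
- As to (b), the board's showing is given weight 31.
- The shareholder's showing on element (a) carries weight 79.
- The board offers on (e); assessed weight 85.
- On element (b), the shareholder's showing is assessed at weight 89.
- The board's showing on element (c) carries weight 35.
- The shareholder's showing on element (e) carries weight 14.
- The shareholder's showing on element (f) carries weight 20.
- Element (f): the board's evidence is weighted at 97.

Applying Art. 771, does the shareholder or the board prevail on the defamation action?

— Issue I —
Stage I.1 — burden on shareholder; standard: a more-likely-than-not showing (weight is at least 54).
    (a): 79 − 20 = 59 ≥ 54 [met]
    (b): 89 − 31 = 58 ≥ 54 [met]
  Stage I.1 is satisfied; the onus moves to the board.
Stage I.2 — burden on board; standard: any credible evidence (weight is at least 24).
    (c): 35 ≥ 24 [met]
  The board carries the last stage.
With every stage satisfied, the board prevails on this issue.
— Issue II —
Stage II.1 (shareholder, the balance of probabilities, weight is at least 49): (d) net 98−33=65 ≥ 49 — meets.
  The shareholder carries Stage II.1; the board now bears the burden.
Stage II.2 (board, a substantially-more-likely showing, weight exceeds 69): (e) net 85−14=71 > 69 — meets; (f) net 97−20=77 > 69 — meets.
  Stage II.2 carried; the final stage is satisfied.
All stages carried — the board prevails on this issue.
Per-issue: Issue I → board; Issue II → board. The shareholder must prevail on at least one issue; overall, the board prevails.

board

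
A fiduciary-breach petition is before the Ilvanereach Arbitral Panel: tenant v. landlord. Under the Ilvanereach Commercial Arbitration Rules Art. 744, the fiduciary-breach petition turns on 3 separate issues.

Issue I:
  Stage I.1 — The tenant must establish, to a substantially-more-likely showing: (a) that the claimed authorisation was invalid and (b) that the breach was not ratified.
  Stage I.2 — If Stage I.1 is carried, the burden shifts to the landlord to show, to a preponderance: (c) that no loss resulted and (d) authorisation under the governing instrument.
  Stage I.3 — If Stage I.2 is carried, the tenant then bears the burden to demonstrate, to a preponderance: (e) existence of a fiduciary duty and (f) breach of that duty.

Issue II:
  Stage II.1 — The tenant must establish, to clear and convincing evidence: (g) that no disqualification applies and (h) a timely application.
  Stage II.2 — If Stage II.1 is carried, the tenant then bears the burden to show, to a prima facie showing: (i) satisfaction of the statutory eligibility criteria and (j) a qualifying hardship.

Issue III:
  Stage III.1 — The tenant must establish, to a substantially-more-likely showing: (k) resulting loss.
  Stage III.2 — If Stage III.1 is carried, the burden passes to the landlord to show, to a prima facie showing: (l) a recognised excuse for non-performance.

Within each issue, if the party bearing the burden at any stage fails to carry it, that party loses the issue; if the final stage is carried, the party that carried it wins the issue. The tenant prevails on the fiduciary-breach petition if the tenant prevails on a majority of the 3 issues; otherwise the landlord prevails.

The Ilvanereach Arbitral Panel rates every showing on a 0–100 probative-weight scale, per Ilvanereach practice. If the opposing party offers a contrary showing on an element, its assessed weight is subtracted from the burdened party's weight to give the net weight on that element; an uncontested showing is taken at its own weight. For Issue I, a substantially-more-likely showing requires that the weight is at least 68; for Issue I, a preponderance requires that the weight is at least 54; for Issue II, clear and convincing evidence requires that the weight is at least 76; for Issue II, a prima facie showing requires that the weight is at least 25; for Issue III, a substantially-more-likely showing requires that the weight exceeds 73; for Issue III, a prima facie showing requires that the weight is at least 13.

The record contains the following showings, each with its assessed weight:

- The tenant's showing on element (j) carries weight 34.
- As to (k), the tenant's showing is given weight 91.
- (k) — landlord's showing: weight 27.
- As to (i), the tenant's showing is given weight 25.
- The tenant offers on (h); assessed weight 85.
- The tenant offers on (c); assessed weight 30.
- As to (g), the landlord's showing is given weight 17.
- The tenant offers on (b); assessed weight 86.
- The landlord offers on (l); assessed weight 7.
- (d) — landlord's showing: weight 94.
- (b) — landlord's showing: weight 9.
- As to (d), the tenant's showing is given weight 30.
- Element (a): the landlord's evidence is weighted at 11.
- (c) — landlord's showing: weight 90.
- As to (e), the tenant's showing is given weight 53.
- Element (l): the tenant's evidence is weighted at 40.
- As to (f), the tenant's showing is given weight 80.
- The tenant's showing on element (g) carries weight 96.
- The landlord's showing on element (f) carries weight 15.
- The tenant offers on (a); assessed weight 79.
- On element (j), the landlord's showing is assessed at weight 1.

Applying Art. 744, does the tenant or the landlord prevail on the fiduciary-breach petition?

— Issue I —
At Stage I.1 the tenant must meet a substantially-more-likely showing (weight is at least 68): on (a) the weight is 79 less the opposing 11 gives net 68, ≥ 68, so (a) meets the standard; on (b) the weight is 86 less the opposing 9 gives net 77, ≥ 68, so (b) meets the standard.
  All elements met. The burden passes to the landlord.
At Stage I.2 the landlord must meet a preponderance (weight is at least 54): on (c) the weight is 90 less the opposing 30 gives net 60, which does reach 54, so (c) meets the standard; on (d) the weight is 94 less the opposing 30 gives net 64, ≥ 54, so (d) meets the standard.
  Stage I.2 is satisfied; the onus moves to the tenant.
At Stage I.3 the tenant must meet a preponderance (weight is at least 54): on (e) the weight is 53, < 54, so (e) does not meet the standard; on (f) the weight is 80 less the opposing 15 gives net 65, ≥ 54, so (f) meets the standard.
  Stage I.3 not carried; the tenant fails its burden.
The landlord prevails on this issue.
— Issue II —
At Stage II.1 the tenant must meet clear and convincing evidence (weight is at least 76): on (g) the weight is 96 less the opposing 17 gives net 79, ≥ 76, so (g) meets the standard; on (h) the weight is 85, ≥ 76, so (h) meets the standard.
  All elements met. The tenant retains the burden for Stage II.2.
At Stage II.2 the tenant must meet a prima facie showing (weight is at least 25): on (i) the weight is 25, which does reach 25, so (i) meets the standard; on (j) the weight is 34 less the opposing 1 gives net 33, ≥ 25, so (j) meets the standard.
  The tenant carries the last stage.
Every stage carried; the tenant prevails on this issue.
— Issue III —
Stage III.1 (tenant, a substantially-more-likely showing, weight exceeds 73): (k) net 91−27=64 ≤ 73 — fails.
  The tenant does not carry Stage III.1.
The landlord prevails on this issue.
Per-issue: Issue I → landlord; Issue II → tenant; Issue III → landlord. The tenant must prevail on a majority of issues; overall, the landlord prevails.

landlord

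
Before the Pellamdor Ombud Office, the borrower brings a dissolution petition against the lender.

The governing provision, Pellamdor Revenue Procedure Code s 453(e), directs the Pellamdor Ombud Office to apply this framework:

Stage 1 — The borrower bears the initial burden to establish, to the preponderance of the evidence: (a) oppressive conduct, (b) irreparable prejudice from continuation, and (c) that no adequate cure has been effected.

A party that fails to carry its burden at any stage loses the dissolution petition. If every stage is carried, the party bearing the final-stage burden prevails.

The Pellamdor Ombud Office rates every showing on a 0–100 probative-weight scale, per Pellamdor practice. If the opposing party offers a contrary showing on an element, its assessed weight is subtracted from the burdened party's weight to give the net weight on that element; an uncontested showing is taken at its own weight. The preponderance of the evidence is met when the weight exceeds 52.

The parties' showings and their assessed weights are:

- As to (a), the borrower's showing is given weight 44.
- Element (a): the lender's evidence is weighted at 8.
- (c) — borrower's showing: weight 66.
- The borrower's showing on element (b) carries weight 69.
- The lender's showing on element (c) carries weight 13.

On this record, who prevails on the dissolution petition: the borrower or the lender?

Stage 1 (borrower, the preponderance of the evidence, weight exceeds 52): (a) net 44−8=36 ≤ 52 — fails; (b) 69 > 52 — meets; (c) net 66−13=53 > 52 — meets.
  The borrower does not carry Stage 1.
The lender prevails.

lender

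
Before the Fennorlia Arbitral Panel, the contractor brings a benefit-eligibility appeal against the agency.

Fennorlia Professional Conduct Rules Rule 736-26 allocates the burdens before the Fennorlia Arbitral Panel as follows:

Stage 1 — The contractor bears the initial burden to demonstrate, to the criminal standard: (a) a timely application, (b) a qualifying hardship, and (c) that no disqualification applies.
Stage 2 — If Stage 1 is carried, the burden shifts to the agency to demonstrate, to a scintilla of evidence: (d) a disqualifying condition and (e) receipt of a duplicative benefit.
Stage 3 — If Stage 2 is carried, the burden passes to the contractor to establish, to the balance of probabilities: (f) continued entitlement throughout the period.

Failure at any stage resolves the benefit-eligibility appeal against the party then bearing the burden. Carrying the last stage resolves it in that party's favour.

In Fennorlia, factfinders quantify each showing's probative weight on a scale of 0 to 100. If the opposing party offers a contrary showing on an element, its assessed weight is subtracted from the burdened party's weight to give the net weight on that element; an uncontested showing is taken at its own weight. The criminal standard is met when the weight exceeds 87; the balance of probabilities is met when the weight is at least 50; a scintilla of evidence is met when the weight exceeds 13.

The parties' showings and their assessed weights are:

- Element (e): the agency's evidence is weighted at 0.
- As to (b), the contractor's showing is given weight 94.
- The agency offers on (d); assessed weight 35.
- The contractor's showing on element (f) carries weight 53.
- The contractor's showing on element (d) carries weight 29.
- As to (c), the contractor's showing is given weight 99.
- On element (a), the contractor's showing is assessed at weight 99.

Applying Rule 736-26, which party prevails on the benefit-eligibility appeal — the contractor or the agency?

Stage 1 — burden on contractor; standard: the criminal standard (weight exceeds 87).
    (a): 99 > 87 [met]
    (b): 94 > 87 [met]
    (c): 99 > 87 [met]
  All elements met. The burden passes to the agency.
Stage 2 — burden on agency; standard: a scintilla of evidence (weight exceeds 13).
    (d): 35 − 29 = 6 ≤ 13 [not met]
    (e): 0 ≤ 13 [not met]
  Not every element is met, so the agency fails to carry Stage 2.
So the contractor prevails.

contractor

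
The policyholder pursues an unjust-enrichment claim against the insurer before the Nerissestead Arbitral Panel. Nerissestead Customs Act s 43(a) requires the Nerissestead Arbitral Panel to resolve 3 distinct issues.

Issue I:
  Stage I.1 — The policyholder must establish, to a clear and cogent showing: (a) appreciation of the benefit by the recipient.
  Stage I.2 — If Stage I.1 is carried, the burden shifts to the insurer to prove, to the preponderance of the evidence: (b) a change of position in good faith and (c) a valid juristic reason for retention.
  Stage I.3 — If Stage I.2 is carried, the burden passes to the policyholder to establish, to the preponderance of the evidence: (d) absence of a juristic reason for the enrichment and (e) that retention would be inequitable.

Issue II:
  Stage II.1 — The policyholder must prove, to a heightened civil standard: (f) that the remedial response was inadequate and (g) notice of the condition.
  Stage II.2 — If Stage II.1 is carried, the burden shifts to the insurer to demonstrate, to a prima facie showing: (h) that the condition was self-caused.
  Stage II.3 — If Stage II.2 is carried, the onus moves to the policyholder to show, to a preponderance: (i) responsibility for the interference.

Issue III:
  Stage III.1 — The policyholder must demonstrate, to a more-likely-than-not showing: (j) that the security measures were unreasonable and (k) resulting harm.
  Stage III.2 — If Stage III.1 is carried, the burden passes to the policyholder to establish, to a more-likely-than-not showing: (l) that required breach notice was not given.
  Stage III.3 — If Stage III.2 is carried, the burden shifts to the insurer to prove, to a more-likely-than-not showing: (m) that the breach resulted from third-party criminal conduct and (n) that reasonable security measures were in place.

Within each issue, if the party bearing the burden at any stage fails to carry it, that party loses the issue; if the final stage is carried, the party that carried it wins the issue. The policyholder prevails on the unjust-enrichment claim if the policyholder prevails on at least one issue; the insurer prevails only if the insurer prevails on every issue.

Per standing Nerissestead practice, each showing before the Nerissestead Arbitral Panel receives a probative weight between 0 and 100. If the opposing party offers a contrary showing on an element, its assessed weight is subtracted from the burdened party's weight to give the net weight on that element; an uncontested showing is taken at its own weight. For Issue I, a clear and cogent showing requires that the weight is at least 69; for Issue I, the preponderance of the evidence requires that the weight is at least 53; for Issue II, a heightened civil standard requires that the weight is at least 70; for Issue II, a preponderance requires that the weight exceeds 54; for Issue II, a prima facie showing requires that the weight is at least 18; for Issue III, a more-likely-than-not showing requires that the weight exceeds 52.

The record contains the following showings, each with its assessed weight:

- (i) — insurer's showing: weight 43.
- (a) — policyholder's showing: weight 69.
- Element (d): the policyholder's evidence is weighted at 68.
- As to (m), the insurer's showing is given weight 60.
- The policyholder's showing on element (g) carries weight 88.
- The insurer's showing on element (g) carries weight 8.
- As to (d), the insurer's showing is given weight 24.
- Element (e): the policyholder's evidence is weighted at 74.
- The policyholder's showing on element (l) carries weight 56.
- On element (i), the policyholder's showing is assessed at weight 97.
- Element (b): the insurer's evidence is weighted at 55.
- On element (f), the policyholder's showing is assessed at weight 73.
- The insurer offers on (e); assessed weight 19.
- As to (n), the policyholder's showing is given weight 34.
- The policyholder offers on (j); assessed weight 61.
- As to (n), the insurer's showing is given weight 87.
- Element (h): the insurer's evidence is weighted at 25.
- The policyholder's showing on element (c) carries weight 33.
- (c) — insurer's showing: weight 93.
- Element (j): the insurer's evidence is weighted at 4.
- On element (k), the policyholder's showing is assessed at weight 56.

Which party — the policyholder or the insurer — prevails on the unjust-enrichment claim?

— Issue I —
Stage I.1 — burden on policyholder; standard: a clear and cogent showing (weight is at least 69).
    (a): 69 ≥ 69 [met]
  Stage I.1 is satisfied; the onus moves to the insurer.
Stage I.2 — burden on insurer; standard: the preponderance of the evidence (weight is at least 53).
    (b): 55 ≥ 53 [met]
    (c): 93 − 33 = 60 ≥ 53 [met]
  The insurer carries Stage I.2; the policyholder now bears the burden.
Stage I.3 — burden on policyholder; standard: the preponderance of the evidence (weight is at least 53).
    (d): 68 − 24 = 44 < 53 [not met]
    (e): 74 − 19 = 55 ≥ 53 [met]
  Stage I.3 not carried; the policyholder fails its burden.
So the insurer prevails on this issue.
— Issue II —
Stage II.1 — burden on policyholder; standard: a heightened civil standard (weight is at least 70).
    (f): 73 ≥ 70 [met]
    (g): 88 − 8 = 80 ≥ 70 [met]
  All elements met. The burden passes to the insurer.
Stage II.2 — burden on insurer; standard: a prima facie showing (weight is at least 18).
    (h): 25 ≥ 18 [met]
  All elements met. The burden passes to the policyholder.
Stage II.3 — burden on policyholder; standard: a preponderance (weight exceeds 54).
    (i): 97 − 43 = 54 ≤ 54 [not met]
  Not every element is met, so the policyholder fails to carry Stage II.3.
The insurer prevails on this issue.
— Issue III —
Stage III.1 (policyholder, a more-likely-than-not showing, weight exceeds 52): (j) net 61−4=57 > 52 — meets; (k) 56 > 52 — meets.
  All elements met. The policyholder retains the burden for Stage III.2.
Stage III.2 (policyholder, a more-likely-than-not showing, weight exceeds 52): (l) 56 > 52 — meets.
  Stage III.2 carried; the burden shifts to the insurer.
Stage III.3 (insurer, a more-likely-than-not showing, weight exceeds 52): (m) 60 > 52 — meets; (n) net 87−34=53 > 52 — meets.
  All elements met at the final stage.
With every stage satisfied, the insurer prevails on this issue.
Per-issue: Issue I → insurer; Issue II → insurer; Issue III → insurer. The policyholder must prevail on at least one issue; overall, the insurer prevails.

insurer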